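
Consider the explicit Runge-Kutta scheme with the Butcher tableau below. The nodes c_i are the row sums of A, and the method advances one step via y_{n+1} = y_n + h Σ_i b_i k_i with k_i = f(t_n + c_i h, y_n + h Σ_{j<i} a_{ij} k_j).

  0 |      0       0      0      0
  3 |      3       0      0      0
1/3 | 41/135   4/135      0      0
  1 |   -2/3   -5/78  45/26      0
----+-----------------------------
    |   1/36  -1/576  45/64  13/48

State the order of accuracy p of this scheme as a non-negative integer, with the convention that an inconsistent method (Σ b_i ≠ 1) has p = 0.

4

b = (1/36, -1/576, 45/64, 13/48)
c = (0, 3, 1/3, 1)
Ac = (0, 0, 4/45, 5/13)
Σ b_i: 1/36·1 + (-1/576)·1 + 45/64·1 + 13/48·1 = 1 ✓
b·c: (-1/576)·3 + 45/64·1/3 + 13/48·1 = 1/2 ✓
b·c²: (-1/576)·9 + 45/64·1/9 + 13/48·1 = 1/3 ✓
b·Ac: 45/64·4/45 + 13/48·5/13 = 1/6 ✓
b·c³: (-1/576)·27 + 45/64·1/27 + 13/48·1 = 1/4 ✓
b·(c∘Ac): 45/64·4/135 + 13/48·5/13 = 1/8 ✓
b·Ac²: 45/64·4/15 + 13/48·(-5/13) = 1/12 ✓
b·A²c: 13/48·2/13 = 1/24 ✓; 4 stages ⇒ order 4.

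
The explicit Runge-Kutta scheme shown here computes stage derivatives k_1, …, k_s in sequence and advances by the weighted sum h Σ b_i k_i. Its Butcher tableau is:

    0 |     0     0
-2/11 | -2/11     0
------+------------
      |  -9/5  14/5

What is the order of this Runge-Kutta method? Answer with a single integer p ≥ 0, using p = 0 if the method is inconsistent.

b = (-9/5, 14/5)
c = (0, -2/11)
Σ b_i: (-9/5)·1 + 14/5·1 = 1 ✓
b·c: 14/5·(-2/11) = -28/55 ≠ 1/2 ⇒ order 1.

1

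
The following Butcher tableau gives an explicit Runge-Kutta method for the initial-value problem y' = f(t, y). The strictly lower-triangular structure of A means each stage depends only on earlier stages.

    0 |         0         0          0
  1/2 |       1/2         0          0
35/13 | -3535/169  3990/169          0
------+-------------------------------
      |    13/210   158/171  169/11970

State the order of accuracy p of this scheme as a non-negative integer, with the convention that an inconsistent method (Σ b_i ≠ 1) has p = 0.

b = (13/210, 158/171, 169/11970)
c = (0, 1/2, 35/13)
Ac = (0, 0, 1995/169)
Σ b_i: 13/210·1 + 158/171·1 + 169/11970·1 = 1 ✓
b·c: 158/171·1/2 + 169/11970·35/13 = 1/2 ✓
b·c²: 158/171·1/4 + 169/11970·1225/169 = 1/3 ✓
b·Ac: 169/11970·1995/169 = 1/6 ✓; 3 stages ⇒ order 3.

3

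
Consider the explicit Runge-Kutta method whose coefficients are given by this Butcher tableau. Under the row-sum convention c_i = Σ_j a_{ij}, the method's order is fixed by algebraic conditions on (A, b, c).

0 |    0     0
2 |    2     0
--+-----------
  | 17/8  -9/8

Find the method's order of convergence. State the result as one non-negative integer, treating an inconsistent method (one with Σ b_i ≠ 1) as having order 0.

1

b = (17/8, -9/8)
c = (0, 2)
Σ b_i: 17/8·1 + (-9/8)·1 = 1 ✓
b·c: (-9/8)·2 = -9/4 ≠ 1/2 ⇒ order 1.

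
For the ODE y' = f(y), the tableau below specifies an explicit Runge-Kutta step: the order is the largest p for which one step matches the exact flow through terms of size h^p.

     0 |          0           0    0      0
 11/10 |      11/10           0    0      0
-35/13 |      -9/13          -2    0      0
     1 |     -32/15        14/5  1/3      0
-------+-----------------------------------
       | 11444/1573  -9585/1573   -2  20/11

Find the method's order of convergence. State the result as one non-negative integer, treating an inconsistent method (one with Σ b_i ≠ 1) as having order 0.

b = (11444/1573, -9585/1573, -2, 20/11)
c = (0, 11/10, -35/13, 1)
Ac = (0, 0, -11/5, 2128/975)
Σ b_i: 11444/1573·1 + (-9585/1573)·1 + (-2)·1 + 20/11·1 = 1 ✓
b·c: (-9585/1573)·11/10 + (-2)·(-35/13) + 20/11·1 = 1/2 ✓
b·c²: (-9585/1573)·121/100 + (-2)·1225/169 + 20/11·1 = -745531/37180 ≠ 1/3 ⇒ order 2.
b·Ac: (-2)·(-11/5) + 20/11·2128/975 = 3590/429 ≠ 1/6

2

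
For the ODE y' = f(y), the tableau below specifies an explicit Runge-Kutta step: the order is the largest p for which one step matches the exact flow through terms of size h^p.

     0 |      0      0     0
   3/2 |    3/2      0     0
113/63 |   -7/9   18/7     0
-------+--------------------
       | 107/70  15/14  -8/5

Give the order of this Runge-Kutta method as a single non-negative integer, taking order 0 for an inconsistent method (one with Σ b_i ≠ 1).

1

b = (107/70, 15/14, -8/5)
c = (0, 3/2, 113/63)
Ac = (0, 0, 27/7)
Σ b_i: 107/70·1 + 15/14·1 + (-8/5)·1 = 1 ✓
b·c: 15/14·3/2 + (-8/5)·113/63 = -1591/1260 ≠ 1/2 ⇒ order 1.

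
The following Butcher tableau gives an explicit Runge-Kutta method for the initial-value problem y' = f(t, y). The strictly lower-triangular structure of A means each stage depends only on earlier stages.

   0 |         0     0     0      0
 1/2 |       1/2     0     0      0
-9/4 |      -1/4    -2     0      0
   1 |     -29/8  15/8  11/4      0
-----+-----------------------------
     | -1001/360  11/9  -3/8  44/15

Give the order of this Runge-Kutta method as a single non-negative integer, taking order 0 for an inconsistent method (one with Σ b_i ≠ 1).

b = (-1001/360, 11/9, -3/8, 44/15)
c = (0, 1/2, -9/4, 1)
Ac = (0, 0, -1, -21/4)
Σ b_i: (-1001/360)·1 + 11/9·1 + (-3/8)·1 + 44/15·1 = 1 ✓
b·c: 11/9·1/2 + (-3/8)·(-9/4) + 44/15·1 = 6319/1440 ≠ 1/2 ⇒ order 1.

1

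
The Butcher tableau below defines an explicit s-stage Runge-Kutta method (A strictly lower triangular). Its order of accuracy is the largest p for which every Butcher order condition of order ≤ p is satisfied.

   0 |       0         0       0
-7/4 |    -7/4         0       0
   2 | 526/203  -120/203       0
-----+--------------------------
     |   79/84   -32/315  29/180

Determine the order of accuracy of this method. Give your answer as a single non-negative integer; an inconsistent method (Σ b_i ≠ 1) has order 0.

3

b = (79/84, -32/315, 29/180)
c = (0, -7/4, 2)
Ac = (0, 0, 30/29)
Σ b_i: 79/84·1 + (-32/315)·1 + 29/180·1 = 1 ✓
b·c: (-32/315)·(-7/4) + 29/180·2 = 1/2 ✓
b·c²: (-32/315)·49/16 + 29/180·4 = 1/3 ✓
b·Ac: 29/180·30/29 = 1/6 ✓; 3 stages ⇒ order 3.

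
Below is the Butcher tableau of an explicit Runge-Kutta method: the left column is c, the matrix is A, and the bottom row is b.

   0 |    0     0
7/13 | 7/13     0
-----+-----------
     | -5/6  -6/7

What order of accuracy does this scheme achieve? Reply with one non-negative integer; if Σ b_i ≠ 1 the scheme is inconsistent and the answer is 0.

0

b = (-5/6, -6/7)
c = (0, 7/13)
Σ b_i: (-5/6)·1 + (-6/7)·1 = -71/42 ≠ 1 ⇒ order 0.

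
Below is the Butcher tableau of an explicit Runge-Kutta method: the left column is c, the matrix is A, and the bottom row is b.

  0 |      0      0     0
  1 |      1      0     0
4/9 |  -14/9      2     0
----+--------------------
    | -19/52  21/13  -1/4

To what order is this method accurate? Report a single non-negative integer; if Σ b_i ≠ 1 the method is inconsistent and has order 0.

b = (-19/52, 21/13, -1/4)
c = (0, 1, 4/9)
Ac = (0, 0, 2)
Σ b_i: (-19/52)·1 + 21/13·1 + (-1/4)·1 = 1 ✓
b·c: 21/13·1 + (-1/4)·4/9 = 176/117 ≠ 1/2 ⇒ order 1.

1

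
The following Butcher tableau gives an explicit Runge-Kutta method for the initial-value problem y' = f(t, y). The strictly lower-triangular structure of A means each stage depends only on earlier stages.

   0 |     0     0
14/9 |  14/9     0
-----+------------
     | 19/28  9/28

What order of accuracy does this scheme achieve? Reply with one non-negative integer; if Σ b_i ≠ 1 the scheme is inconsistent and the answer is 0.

b = (19/28, 9/28)
c = (0, 14/9)
Σ b_i: 19/28·1 + 9/28·1 = 1 ✓
b·c: 9/28·14/9 = 1/2 ✓; 2 stages ⇒ order 2.

2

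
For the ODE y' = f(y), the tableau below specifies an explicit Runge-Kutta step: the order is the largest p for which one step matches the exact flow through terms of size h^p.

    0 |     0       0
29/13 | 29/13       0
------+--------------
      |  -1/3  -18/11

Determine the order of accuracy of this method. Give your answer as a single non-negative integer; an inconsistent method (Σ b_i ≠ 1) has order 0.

0

b = (-1/3, -18/11)
c = (0, 29/13)
Σ b_i: (-1/3)·1 + (-18/11)·1 = -65/33 ≠ 1 ⇒ order 0.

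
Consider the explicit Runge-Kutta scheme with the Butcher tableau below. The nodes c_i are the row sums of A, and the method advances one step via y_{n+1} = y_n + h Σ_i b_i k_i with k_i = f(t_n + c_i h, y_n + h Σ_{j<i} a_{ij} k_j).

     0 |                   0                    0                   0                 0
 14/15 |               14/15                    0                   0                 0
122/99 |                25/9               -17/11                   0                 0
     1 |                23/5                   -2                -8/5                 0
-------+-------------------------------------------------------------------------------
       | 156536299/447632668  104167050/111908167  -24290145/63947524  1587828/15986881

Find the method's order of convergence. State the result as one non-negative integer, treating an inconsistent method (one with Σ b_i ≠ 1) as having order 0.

3

b = (156536299/447632668, 104167050/111908167, -24290145/63947524, 1587828/15986881)
c = (0, 14/15, 122/99, 1)
Ac = (0, 0, -238/165, -380/99)
Σ b_i: 156536299/447632668·1 + 104167050/111908167·1 + (-24290145/63947524)·1 + 1587828/15986881·1 = 1 ✓
b·c: 104167050/111908167·14/15 + (-24290145/63947524)·122/99 + 1587828/15986881·1 = 1/2 ✓
b·c²: 104167050/111908167·196/225 + (-24290145/63947524)·14884/9801 + 1587828/15986881·1 = 1/3 ✓
b·Ac: (-24290145/63947524)·(-238/165) + 1587828/15986881·(-380/99) = 1/6 ✓
b·c³: 104167050/111908167·2744/3375 + (-24290145/63947524)·1815848/970299 + 1587828/15986881·1 = 3448620014/23740518285 ≠ 1/4 ⇒ order 3.
b·(c∘Ac): (-24290145/63947524)·(-29036/16335) + 1587828/15986881·(-380/99) = 14098319/47960643 ≠ 1/8
b·Ac²: (-24290145/63947524)·(-3332/2475) + 1587828/15986881·(-1022248/245025) = 11514587587/118702591425 ≠ 1/12
b·A²c: 1587828/15986881·1904/825 = 91612864/399672025 ≠ 1/24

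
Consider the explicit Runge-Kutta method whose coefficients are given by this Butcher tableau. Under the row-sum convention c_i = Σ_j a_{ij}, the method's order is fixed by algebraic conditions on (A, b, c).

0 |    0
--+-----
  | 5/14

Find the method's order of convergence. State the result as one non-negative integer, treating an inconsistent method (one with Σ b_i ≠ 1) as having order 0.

b = (5/14)
c = (0)
Σ b_i: 5/14·1 = 5/14 ≠ 1 ⇒ order 0.

0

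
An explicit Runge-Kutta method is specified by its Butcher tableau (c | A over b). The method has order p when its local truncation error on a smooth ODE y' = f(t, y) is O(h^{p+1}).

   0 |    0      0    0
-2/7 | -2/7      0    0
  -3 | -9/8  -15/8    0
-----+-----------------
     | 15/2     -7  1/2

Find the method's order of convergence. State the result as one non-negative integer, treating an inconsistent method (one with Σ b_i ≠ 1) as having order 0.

b = (15/2, -7, 1/2)
c = (0, -2/7, -3)
Ac = (0, 0, 15/28)
Σ b_i: 15/2·1 + (-7)·1 + 1/2·1 = 1 ✓
b·c: (-7)·(-2/7) + 1/2·(-3) = 1/2 ✓
b·c²: (-7)·4/49 + 1/2·9 = 55/14 ≠ 1/3 ⇒ order 2.
b·Ac: 1/2·15/28 = 15/56 ≠ 1/6

2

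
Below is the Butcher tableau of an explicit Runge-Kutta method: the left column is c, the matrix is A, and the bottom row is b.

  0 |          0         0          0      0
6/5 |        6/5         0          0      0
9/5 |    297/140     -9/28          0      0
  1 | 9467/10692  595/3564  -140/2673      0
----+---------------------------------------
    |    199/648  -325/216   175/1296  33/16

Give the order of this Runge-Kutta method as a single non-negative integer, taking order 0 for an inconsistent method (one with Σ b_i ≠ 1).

4

b = (199/648, -325/216, 175/1296, 33/16)
c = (0, 6/5, 9/5, 1)
Ac = (0, 0, -27/70, 7/66)
Σ b_i: 199/648·1 + (-325/216)·1 + 175/1296·1 + 33/16·1 = 1 ✓
b·c: (-325/216)·6/5 + 175/1296·9/5 + 33/16·1 = 1/2 ✓
b·c²: (-325/216)·36/25 + 175/1296·81/25 + 33/16·1 = 1/3 ✓
b·Ac: 175/1296·(-27/70) + 33/16·7/66 = 1/6 ✓
b·c³: (-325/216)·216/125 + 175/1296·729/125 + 33/16·1 = 1/4 ✓
b·(c∘Ac): 175/1296·(-243/350) + 33/16·7/66 = 1/8 ✓
b·Ac²: 175/1296·(-81/175) + 33/16·7/99 = 1/12 ✓
b·A²c: 33/16·2/99 = 1/24 ✓; 4 stages ⇒ order 4.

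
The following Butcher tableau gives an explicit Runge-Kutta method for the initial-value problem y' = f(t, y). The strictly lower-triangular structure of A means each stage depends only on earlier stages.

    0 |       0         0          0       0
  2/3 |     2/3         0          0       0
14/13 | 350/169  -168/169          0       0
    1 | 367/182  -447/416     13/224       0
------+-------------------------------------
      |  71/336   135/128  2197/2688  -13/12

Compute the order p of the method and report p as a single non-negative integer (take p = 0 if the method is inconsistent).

4

b = (71/336, 135/128, 2197/2688, -13/12)
c = (0, 2/3, 14/13, 1)
Ac = (0, 0, -112/169, -17/26)
Σ b_i: 71/336·1 + 135/128·1 + 2197/2688·1 + (-13/12)·1 = 1 ✓
b·c: 135/128·2/3 + 2197/2688·14/13 + (-13/12)·1 = 1/2 ✓
b·c²: 135/128·4/9 + 2197/2688·196/169 + (-13/12)·1 = 1/3 ✓
b·Ac: 2197/2688·(-112/169) + (-13/12)·(-17/26) = 1/6 ✓
b·c³: 135/128·8/27 + 2197/2688·2744/2197 + (-13/12)·1 = 1/4 ✓
b·(c∘Ac): 2197/2688·(-1568/2197) + (-13/12)·(-17/26) = 1/8 ✓
b·Ac²: 2197/2688·(-224/507) + (-13/12)·(-16/39) = 1/12 ✓
b·A²c: (-13/12)·(-1/26) = 1/24 ✓; 4 stages ⇒ order 4.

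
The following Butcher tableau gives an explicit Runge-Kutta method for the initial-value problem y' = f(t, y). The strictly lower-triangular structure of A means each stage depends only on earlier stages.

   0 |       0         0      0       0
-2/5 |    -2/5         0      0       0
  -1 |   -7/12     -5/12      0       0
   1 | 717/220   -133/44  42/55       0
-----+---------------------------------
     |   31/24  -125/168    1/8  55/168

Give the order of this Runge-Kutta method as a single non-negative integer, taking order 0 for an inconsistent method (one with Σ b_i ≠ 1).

4

b = (31/24, -125/168, 1/8, 55/168)
c = (0, -2/5, -1, 1)
Ac = (0, 0, 1/6, 49/110)
Σ b_i: 31/24·1 + (-125/168)·1 + 1/8·1 + 55/168·1 = 1 ✓
b·c: (-125/168)·(-2/5) + 1/8·(-1) + 55/168·1 = 1/2 ✓
b·c²: (-125/168)·4/25 + 1/8·1 + 55/168·1 = 1/3 ✓
b·Ac: 1/8·1/6 + 55/168·49/110 = 1/6 ✓
b·c³: (-125/168)·(-8/125) + 1/8·(-1) + 55/168·1 = 1/4 ✓
b·(c∘Ac): 1/8·(-1/6) + 55/168·49/110 = 1/8 ✓
b·Ac²: 1/8·(-1/15) + 55/168·7/25 = 1/12 ✓
b·A²c: 55/168·7/55 = 1/24 ✓; 4 stages ⇒ order 4.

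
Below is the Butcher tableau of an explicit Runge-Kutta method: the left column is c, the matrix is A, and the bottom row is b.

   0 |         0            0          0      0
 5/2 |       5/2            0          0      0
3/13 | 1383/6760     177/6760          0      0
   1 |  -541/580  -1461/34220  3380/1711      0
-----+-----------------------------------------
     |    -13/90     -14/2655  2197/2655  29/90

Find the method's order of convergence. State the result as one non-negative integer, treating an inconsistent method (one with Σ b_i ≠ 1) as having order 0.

b = (-13/90, -14/2655, 2197/2655, 29/90)
c = (0, 5/2, 3/13, 1)
Ac = (0, 0, 177/2704, 81/232)
Σ b_i: (-13/90)·1 + (-14/2655)·1 + 2197/2655·1 + 29/90·1 = 1 ✓
b·c: (-14/2655)·5/2 + 2197/2655·3/13 + 29/90·1 = 1/2 ✓
b·c²: (-14/2655)·25/4 + 2197/2655·9/169 + 29/90·1 = 1/3 ✓
b·Ac: 2197/2655·177/2704 + 29/90·81/232 = 1/6 ✓
b·c³: (-14/2655)·125/8 + 2197/2655·27/2197 + 29/90·1 = 1/4 ✓
b·(c∘Ac): 2197/2655·531/35152 + 29/90·81/232 = 1/8 ✓
b·Ac²: 2197/2655·885/5408 + 29/90·(-75/464) = 1/12 ✓
b·A²c: 29/90·15/116 = 1/24 ✓; 4 stages ⇒ order 4.

4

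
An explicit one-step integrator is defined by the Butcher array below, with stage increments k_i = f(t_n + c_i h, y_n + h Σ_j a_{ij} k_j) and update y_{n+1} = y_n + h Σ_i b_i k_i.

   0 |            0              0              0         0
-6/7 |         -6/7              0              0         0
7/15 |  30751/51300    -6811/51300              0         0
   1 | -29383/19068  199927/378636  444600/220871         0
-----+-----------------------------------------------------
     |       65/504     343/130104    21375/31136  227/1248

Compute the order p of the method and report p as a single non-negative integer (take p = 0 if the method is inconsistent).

4

b = (65/504, 343/130104, 21375/31136, 227/1248)
c = (0, -6/7, 7/15, 1)
Ac = (0, 0, 973/8550, 221/454)
Σ b_i: 65/504·1 + 343/130104·1 + 21375/31136·1 + 227/1248·1 = 1 ✓
b·c: 343/130104·(-6/7) + 21375/31136·7/15 + 227/1248·1 = 1/2 ✓
b·c²: 343/130104·36/49 + 21375/31136·49/225 + 227/1248·1 = 1/3 ✓
b·Ac: 21375/31136·973/8550 + 227/1248·221/454 = 1/6 ✓
b·c³: 343/130104·(-216/343) + 21375/31136·343/3375 + 227/1248·1 = 1/4 ✓
b·(c∘Ac): 21375/31136·6811/128250 + 227/1248·221/454 = 1/8 ✓
b·Ac²: 21375/31136·(-139/1425) + 227/1248·1313/1589 = 1/12 ✓
b·A²c: 227/1248·52/227 = 1/24 ✓; 4 stages ⇒ order 4.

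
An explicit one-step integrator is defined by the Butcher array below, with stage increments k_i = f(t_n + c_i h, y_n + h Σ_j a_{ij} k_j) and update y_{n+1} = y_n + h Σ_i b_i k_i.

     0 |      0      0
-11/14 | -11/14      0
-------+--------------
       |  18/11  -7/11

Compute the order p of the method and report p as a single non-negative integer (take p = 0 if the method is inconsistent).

2

b = (18/11, -7/11)
c = (0, -11/14)
Σ b_i: 18/11·1 + (-7/11)·1 = 1 ✓
b·c: (-7/11)·(-11/14) = 1/2 ✓; 2 stages ⇒ order 2.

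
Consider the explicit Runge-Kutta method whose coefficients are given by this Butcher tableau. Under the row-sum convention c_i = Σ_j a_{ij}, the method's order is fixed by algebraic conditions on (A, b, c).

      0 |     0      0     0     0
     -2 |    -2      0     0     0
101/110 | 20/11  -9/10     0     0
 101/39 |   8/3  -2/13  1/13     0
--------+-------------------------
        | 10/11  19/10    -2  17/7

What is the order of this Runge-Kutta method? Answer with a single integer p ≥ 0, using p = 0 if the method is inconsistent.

0

b = (10/11, 19/10, -2, 17/7)
c = (0, -2, 101/110, 101/39)
Ac = (0, 0, 9/5, 541/1430)
Σ b_i: 10/11·1 + 19/10·1 + (-2)·1 + 17/7·1 = 2493/770 ≠ 1 ⇒ order 0.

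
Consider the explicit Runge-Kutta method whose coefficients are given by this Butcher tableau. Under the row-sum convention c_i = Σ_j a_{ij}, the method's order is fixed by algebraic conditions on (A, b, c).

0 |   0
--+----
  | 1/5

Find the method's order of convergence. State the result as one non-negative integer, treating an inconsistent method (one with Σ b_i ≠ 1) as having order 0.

b = (1/5)
c = (0)
Σ b_i: 1/5·1 = 1/5 ≠ 1 ⇒ order 0.

0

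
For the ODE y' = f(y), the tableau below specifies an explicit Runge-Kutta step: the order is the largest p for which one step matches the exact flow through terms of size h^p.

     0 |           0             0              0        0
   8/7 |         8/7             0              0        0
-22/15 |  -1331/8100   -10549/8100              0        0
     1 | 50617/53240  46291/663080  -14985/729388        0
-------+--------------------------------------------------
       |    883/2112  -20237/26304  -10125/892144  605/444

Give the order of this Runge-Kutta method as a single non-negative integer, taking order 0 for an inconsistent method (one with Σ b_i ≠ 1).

4

b = (883/2112, -20237/26304, -10125/892144, 605/444)
c = (0, 8/7, -22/15, 1)
Ac = (0, 0, -3014/2025, 133/1210)
Σ b_i: 883/2112·1 + (-20237/26304)·1 + (-10125/892144)·1 + 605/444·1 = 1 ✓
b·c: (-20237/26304)·8/7 + (-10125/892144)·(-22/15) + 605/444·1 = 1/2 ✓
b·c²: (-20237/26304)·64/49 + (-10125/892144)·484/225 + 605/444·1 = 1/3 ✓
b·Ac: (-10125/892144)·(-3014/2025) + 605/444·133/1210 = 1/6 ✓
b·c³: (-20237/26304)·512/343 + (-10125/892144)·(-10648/3375) + 605/444·1 = 1/4 ✓
b·(c∘Ac): (-10125/892144)·66308/30375 + 605/444·133/1210 = 1/8 ✓
b·Ac²: (-10125/892144)·(-24112/14175) + 605/444·199/4235 = 1/12 ✓
b·A²c: 605/444·37/1210 = 1/24 ✓; 4 stages ⇒ order 4.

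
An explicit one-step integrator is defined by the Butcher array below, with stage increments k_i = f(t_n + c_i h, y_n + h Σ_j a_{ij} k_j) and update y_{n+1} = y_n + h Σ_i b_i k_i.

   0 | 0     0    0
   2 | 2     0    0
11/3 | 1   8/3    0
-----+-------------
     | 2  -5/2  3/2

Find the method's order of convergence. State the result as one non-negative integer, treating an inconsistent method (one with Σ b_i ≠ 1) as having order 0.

b = (2, -5/2, 3/2)
c = (0, 2, 11/3)
Ac = (0, 0, 16/3)
Σ b_i: 2·1 + (-5/2)·1 + 3/2·1 = 1 ✓
b·c: (-5/2)·2 + 3/2·11/3 = 1/2 ✓
b·c²: (-5/2)·4 + 3/2·121/9 = 61/6 ≠ 1/3 ⇒ order 2.
b·Ac: 3/2·16/3 = 8 ≠ 1/6

2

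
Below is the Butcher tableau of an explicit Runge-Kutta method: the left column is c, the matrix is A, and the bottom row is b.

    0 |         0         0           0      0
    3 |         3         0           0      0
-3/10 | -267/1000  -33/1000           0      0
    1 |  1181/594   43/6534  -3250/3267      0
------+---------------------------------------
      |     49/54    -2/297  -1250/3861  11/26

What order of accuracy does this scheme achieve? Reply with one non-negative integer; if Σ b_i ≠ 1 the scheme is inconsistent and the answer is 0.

4

b = (49/54, -2/297, -1250/3861, 11/26)
c = (0, 3, -3/10, 1)
Ac = (0, 0, -99/1000, 7/22)
Σ b_i: 49/54·1 + (-2/297)·1 + (-1250/3861)·1 + 11/26·1 = 1 ✓
b·c: (-2/297)·3 + (-1250/3861)·(-3/10) + 11/26·1 = 1/2 ✓
b·c²: (-2/297)·9 + (-1250/3861)·9/100 + 11/26·1 = 1/3 ✓
b·Ac: (-1250/3861)·(-99/1000) + 11/26·7/22 = 1/6 ✓
b·c³: (-2/297)·27 + (-1250/3861)·(-27/1000) + 11/26·1 = 1/4 ✓
b·(c∘Ac): (-1250/3861)·297/10000 + 11/26·7/22 = 1/8 ✓
b·Ac²: (-1250/3861)·(-297/1000) + 11/26·(-1/33) = 1/12 ✓
b·A²c: 11/26·13/132 = 1/24 ✓; 4 stages ⇒ order 4.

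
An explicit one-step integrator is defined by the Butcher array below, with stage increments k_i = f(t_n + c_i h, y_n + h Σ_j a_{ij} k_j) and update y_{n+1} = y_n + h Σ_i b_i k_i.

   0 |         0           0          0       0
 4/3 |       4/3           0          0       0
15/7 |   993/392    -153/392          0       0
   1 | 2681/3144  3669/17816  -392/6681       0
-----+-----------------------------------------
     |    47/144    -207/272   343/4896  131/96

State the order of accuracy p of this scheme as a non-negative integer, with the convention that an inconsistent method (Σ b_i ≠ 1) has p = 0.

4

b = (47/144, -207/272, 343/4896, 131/96)
c = (0, 4/3, 15/7, 1)
Ac = (0, 0, -51/98, 39/262)
Σ b_i: 47/144·1 + (-207/272)·1 + 343/4896·1 + 131/96·1 = 1 ✓
b·c: (-207/272)·4/3 + 343/4896·15/7 + 131/96·1 = 1/2 ✓
b·c²: (-207/272)·16/9 + 343/4896·225/49 + 131/96·1 = 1/3 ✓
b·Ac: 343/4896·(-51/98) + 131/96·39/262 = 1/6 ✓
b·c³: (-207/272)·64/27 + 343/4896·3375/343 + 131/96·1 = 1/4 ✓
b·(c∘Ac): 343/4896·(-765/686) + 131/96·39/262 = 1/8 ✓
b·Ac²: 343/4896·(-34/49) + 131/96·38/393 = 1/12 ✓
b·A²c: 131/96·4/131 = 1/24 ✓; 4 stages ⇒ order 4.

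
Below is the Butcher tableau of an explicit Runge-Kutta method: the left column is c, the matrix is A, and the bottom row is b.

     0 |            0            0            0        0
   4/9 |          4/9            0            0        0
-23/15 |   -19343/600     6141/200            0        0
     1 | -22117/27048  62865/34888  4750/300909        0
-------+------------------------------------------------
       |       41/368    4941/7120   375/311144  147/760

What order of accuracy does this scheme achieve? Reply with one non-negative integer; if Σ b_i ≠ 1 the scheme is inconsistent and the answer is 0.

b = (41/368, 4941/7120, 375/311144, 147/760)
c = (0, 4/9, -23/15, 1)
Ac = (0, 0, 2047/150, 685/882)
Σ b_i: 41/368·1 + 4941/7120·1 + 375/311144·1 + 147/760·1 = 1 ✓
b·c: 4941/7120·4/9 + 375/311144·(-23/15) + 147/760·1 = 1/2 ✓
b·c²: 4941/7120·16/81 + 375/311144·529/225 + 147/760·1 = 1/3 ✓
b·Ac: 375/311144·2047/150 + 147/760·685/882 = 1/6 ✓
b·c³: 4941/7120·64/729 + 375/311144·(-12167/3375) + 147/760·1 = 1/4 ✓
b·(c∘Ac): 375/311144·(-47081/2250) + 147/760·685/882 = 1/8 ✓
b·Ac²: 375/311144·4094/675 + 147/760·520/1323 = 1/12 ✓
b·A²c: 147/760·95/441 = 1/24 ✓; 4 stages ⇒ order 4.

4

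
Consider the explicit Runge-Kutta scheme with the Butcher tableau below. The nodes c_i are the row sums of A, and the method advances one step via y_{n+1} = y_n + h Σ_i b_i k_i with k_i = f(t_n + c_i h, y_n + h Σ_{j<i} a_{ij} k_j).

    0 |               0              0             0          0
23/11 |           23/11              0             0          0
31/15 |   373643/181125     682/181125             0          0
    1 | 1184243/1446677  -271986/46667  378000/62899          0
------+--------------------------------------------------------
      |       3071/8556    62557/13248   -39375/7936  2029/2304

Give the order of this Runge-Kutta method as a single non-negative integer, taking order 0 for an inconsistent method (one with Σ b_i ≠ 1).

b = (3071/8556, 62557/13248, -39375/7936, 2029/2304)
c = (0, 23/11, 31/15, 1)
Ac = (0, 0, 62/7875, 474/2029)
Σ b_i: 3071/8556·1 + 62557/13248·1 + (-39375/7936)·1 + 2029/2304·1 = 1 ✓
b·c: 62557/13248·23/11 + (-39375/7936)·31/15 + 2029/2304·1 = 1/2 ✓
b·c²: 62557/13248·529/121 + (-39375/7936)·961/225 + 2029/2304·1 = 1/3 ✓
b·Ac: (-39375/7936)·62/7875 + 2029/2304·474/2029 = 1/6 ✓
b·c³: 62557/13248·12167/1331 + (-39375/7936)·29791/3375 + 2029/2304·1 = 1/4 ✓
b·(c∘Ac): (-39375/7936)·1922/118125 + 2029/2304·474/2029 = 1/8 ✓
b·Ac²: (-39375/7936)·1426/86625 + 2029/2304·4182/22319 = 1/12 ✓
b·A²c: 2029/2304·96/2029 = 1/24 ✓; 4 stages ⇒ order 4.

4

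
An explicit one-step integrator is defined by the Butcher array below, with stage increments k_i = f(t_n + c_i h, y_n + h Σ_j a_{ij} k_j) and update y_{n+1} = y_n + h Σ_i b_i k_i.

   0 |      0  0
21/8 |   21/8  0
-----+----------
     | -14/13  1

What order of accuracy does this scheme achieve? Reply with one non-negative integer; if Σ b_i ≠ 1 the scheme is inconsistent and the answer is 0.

0

b = (-14/13, 1)
c = (0, 21/8)
Σ b_i: (-14/13)·1 + 1·1 = -1/13 ≠ 1 ⇒ order 0.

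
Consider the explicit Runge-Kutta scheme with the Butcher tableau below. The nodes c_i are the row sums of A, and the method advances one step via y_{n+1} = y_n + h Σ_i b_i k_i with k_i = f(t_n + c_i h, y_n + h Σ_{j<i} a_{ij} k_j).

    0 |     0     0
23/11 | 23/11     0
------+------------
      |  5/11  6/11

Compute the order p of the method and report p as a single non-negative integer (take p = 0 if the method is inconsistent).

b = (5/11, 6/11)
c = (0, 23/11)
Σ b_i: 5/11·1 + 6/11·1 = 1 ✓
b·c: 6/11·23/11 = 138/121 ≠ 1/2 ⇒ order 1.

1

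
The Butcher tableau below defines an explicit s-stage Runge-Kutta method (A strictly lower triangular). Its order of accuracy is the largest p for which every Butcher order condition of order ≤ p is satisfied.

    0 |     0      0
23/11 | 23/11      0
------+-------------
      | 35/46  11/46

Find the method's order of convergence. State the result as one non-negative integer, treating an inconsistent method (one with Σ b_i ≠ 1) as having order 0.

b = (35/46, 11/46)
c = (0, 23/11)
Σ b_i: 35/46·1 + 11/46·1 = 1 ✓
b·c: 11/46·23/11 = 1/2 ✓; 2 stages ⇒ order 2.

2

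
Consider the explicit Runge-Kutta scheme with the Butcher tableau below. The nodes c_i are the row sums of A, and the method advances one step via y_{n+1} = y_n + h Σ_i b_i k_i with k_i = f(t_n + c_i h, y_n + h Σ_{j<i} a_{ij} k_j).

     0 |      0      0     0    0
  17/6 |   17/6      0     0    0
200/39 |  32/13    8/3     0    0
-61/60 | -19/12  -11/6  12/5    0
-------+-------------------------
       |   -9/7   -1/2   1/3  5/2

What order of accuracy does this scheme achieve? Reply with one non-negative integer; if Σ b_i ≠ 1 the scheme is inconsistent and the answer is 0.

0

b = (-9/7, -1/2, 1/3, 5/2)
c = (0, 17/6, 200/39, -61/60)
Ac = (0, 0, 68/9, 3329/468)
Σ b_i: (-9/7)·1 + (-1/2)·1 + 1/3·1 + 5/2·1 = 22/21 ≠ 1 ⇒ order 0.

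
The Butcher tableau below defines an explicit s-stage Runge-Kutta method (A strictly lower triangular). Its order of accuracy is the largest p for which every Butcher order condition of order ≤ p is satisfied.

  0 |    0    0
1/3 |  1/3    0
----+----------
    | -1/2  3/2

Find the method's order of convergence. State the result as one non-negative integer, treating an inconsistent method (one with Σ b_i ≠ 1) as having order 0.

b = (-1/2, 3/2)
c = (0, 1/3)
Σ b_i: (-1/2)·1 + 3/2·1 = 1 ✓
b·c: 3/2·1/3 = 1/2 ✓; 2 stages ⇒ order 2.

2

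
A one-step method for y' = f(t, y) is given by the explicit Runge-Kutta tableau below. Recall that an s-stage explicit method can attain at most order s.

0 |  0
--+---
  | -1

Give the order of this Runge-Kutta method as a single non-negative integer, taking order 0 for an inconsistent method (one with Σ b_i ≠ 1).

0

b = (-1)
c = (0)
Σ b_i: (-1)·1 = -1 ≠ 1 ⇒ order 0.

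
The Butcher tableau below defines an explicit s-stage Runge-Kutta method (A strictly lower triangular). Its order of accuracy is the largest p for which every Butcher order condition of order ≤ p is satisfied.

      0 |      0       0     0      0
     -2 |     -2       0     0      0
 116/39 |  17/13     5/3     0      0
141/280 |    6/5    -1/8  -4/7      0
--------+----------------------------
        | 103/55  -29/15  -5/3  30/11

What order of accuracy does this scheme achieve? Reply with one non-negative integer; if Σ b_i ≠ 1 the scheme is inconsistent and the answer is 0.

b = (103/55, -29/15, -5/3, 30/11)
c = (0, -2, 116/39, 141/280)
Ac = (0, 0, -10/3, -1583/1092)
Σ b_i: 103/55·1 + (-29/15)·1 + (-5/3)·1 + 30/11·1 = 1 ✓
b·c: (-29/15)·(-2) + (-5/3)·116/39 + 30/11·141/280 = 50951/180180 ≠ 1/2 ⇒ order 1.

1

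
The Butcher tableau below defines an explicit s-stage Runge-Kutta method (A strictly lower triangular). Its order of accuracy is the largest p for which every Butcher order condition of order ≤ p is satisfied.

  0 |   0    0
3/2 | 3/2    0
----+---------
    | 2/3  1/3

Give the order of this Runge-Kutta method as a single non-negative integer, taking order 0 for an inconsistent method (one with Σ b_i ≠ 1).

2

b = (2/3, 1/3)
c = (0, 3/2)
Σ b_i: 2/3·1 + 1/3·1 = 1 ✓
b·c: 1/3·3/2 = 1/2 ✓; 2 stages ⇒ order 2.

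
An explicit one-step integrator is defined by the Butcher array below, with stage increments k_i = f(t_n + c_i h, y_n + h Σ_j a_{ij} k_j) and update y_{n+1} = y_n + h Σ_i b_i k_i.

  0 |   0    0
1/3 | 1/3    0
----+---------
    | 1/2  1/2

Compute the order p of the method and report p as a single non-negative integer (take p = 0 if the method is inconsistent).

1

b = (1/2, 1/2)
c = (0, 1/3)
Σ b_i: 1/2·1 + 1/2·1 = 1 ✓
b·c: 1/2·1/3 = 1/6 ≠ 1/2 ⇒ order 1.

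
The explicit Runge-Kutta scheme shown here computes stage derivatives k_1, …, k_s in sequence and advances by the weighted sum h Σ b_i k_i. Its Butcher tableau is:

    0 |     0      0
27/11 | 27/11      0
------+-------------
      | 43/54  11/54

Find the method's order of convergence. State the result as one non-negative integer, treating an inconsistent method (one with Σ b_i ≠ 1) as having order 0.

b = (43/54, 11/54)
c = (0, 27/11)
Σ b_i: 43/54·1 + 11/54·1 = 1 ✓
b·c: 11/54·27/11 = 1/2 ✓; 2 stages ⇒ order 2.

2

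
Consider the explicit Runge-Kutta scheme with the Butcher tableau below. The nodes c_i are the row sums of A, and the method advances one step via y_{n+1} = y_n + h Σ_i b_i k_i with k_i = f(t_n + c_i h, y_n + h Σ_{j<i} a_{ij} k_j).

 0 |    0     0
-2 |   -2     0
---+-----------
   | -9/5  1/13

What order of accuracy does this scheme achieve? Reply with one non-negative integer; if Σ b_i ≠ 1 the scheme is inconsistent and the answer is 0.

b = (-9/5, 1/13)
c = (0, -2)
Σ b_i: (-9/5)·1 + 1/13·1 = -112/65 ≠ 1 ⇒ order 0.

0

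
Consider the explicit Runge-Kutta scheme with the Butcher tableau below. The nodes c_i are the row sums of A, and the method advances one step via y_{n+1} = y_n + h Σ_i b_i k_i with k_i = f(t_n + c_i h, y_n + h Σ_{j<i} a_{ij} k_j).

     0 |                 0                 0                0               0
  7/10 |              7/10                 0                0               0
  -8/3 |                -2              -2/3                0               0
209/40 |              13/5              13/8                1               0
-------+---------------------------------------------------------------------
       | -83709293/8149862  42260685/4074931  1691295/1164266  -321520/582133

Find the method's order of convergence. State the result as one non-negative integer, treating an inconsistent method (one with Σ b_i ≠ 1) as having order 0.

3

b = (-83709293/8149862, 42260685/4074931, 1691295/1164266, -321520/582133)
c = (0, 7/10, -8/3, 209/40)
Ac = (0, 0, -7/15, -367/240)
Σ b_i: (-83709293/8149862)·1 + 42260685/4074931·1 + 1691295/1164266·1 + (-321520/582133)·1 = 1 ✓
b·c: 42260685/4074931·7/10 + 1691295/1164266·(-8/3) + (-321520/582133)·209/40 = 1/2 ✓
b·c²: 42260685/4074931·49/100 + 1691295/1164266·64/9 + (-321520/582133)·43681/1600 = 1/3 ✓
b·Ac: 1691295/1164266·(-7/15) + (-321520/582133)·(-367/240) = 1/6 ✓
b·c³: 42260685/4074931·343/1000 + 1691295/1164266·(-512/27) + (-321520/582133)·9129329/64000 = -430766461591/4191357600 ≠ 1/4 ⇒ order 3.
b·(c∘Ac): 1691295/1164266·56/45 + (-321520/582133)·(-76703/9600) = 434552717/69855960 ≠ 1/8
b·Ac²: 1691295/1164266·(-49/150) + (-321520/582133)·56933/7200 = -507351527/104783940 ≠ 1/12
b·A²c: (-321520/582133)·(-7/15) = 450128/1746399 ≠ 1/24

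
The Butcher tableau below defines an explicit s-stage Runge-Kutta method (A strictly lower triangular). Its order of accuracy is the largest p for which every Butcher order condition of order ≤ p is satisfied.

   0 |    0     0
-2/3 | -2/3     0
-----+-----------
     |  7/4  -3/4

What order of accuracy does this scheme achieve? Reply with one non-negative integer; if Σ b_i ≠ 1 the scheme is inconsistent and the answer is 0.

b = (7/4, -3/4)
c = (0, -2/3)
Σ b_i: 7/4·1 + (-3/4)·1 = 1 ✓
b·c: (-3/4)·(-2/3) = 1/2 ✓; 2 stages ⇒ order 2.

2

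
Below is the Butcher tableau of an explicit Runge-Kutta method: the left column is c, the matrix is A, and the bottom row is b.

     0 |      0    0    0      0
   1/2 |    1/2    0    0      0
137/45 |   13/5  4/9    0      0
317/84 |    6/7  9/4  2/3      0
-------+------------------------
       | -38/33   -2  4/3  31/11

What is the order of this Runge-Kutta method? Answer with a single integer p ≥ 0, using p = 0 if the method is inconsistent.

1

b = (-38/33, -2, 4/3, 31/11)
c = (0, 1/2, 137/45, 317/84)
Ac = (0, 0, 2/9, 3407/1080)
Σ b_i: (-38/33)·1 + (-2)·1 + 4/3·1 + 31/11·1 = 1 ✓
b·c: (-2)·1/2 + 4/3·137/45 + 31/11·317/84 = 569419/41580 ≠ 1/2 ⇒ order 1.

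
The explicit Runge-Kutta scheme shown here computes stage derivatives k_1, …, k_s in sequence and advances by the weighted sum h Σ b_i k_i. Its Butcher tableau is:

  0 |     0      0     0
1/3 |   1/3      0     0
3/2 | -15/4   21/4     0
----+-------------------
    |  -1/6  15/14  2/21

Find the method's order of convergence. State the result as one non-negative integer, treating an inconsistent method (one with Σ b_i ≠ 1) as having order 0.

3

b = (-1/6, 15/14, 2/21)
c = (0, 1/3, 3/2)
Ac = (0, 0, 7/4)
Σ b_i: (-1/6)·1 + 15/14·1 + 2/21·1 = 1 ✓
b·c: 15/14·1/3 + 2/21·3/2 = 1/2 ✓
b·c²: 15/14·1/9 + 2/21·9/4 = 1/3 ✓
b·Ac: 2/21·7/4 = 1/6 ✓; 3 stages ⇒ order 3.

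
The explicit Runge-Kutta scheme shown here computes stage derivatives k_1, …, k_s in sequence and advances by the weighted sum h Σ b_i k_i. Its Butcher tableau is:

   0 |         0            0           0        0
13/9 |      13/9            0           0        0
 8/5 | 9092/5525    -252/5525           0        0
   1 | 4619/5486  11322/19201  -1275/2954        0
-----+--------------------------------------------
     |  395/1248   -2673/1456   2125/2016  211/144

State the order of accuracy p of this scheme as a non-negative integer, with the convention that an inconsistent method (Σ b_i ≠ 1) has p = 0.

4

b = (395/1248, -2673/1456, 2125/2016, 211/144)
c = (0, 13/9, 8/5, 1)
Ac = (0, 0, -28/425, 34/211)
Σ b_i: 395/1248·1 + (-2673/1456)·1 + 2125/2016·1 + 211/144·1 = 1 ✓
b·c: (-2673/1456)·13/9 + 2125/2016·8/5 + 211/144·1 = 1/2 ✓
b·c²: (-2673/1456)·169/81 + 2125/2016·64/25 + 211/144·1 = 1/3 ✓
b·Ac: 2125/2016·(-28/425) + 211/144·34/211 = 1/6 ✓
b·c³: (-2673/1456)·2197/729 + 2125/2016·512/125 + 211/144·1 = 1/4 ✓
b·(c∘Ac): 2125/2016·(-224/2125) + 211/144·34/211 = 1/8 ✓
b·Ac²: 2125/2016·(-364/3825) + 211/144·238/1899 = 1/12 ✓
b·A²c: 211/144·6/211 = 1/24 ✓; 4 stages ⇒ order 4.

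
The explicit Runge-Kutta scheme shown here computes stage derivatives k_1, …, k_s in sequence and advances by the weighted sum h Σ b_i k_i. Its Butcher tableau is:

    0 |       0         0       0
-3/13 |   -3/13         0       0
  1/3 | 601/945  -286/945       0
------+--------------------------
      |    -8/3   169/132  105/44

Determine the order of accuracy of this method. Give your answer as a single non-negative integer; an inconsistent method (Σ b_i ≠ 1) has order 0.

3

b = (-8/3, 169/132, 105/44)
c = (0, -3/13, 1/3)
Ac = (0, 0, 22/315)
Σ b_i: (-8/3)·1 + 169/132·1 + 105/44·1 = 1 ✓
b·c: 169/132·(-3/13) + 105/44·1/3 = 1/2 ✓
b·c²: 169/132·9/169 + 105/44·1/9 = 1/3 ✓
b·Ac: 105/44·22/315 = 1/6 ✓; 3 stages ⇒ order 3.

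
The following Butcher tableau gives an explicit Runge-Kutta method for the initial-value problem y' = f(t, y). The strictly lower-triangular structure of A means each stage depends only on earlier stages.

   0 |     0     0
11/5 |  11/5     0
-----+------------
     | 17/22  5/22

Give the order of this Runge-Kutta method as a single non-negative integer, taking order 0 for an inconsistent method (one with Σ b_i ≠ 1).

2

b = (17/22, 5/22)
c = (0, 11/5)
Σ b_i: 17/22·1 + 5/22·1 = 1 ✓
b·c: 5/22·11/5 = 1/2 ✓; 2 stages ⇒ order 2.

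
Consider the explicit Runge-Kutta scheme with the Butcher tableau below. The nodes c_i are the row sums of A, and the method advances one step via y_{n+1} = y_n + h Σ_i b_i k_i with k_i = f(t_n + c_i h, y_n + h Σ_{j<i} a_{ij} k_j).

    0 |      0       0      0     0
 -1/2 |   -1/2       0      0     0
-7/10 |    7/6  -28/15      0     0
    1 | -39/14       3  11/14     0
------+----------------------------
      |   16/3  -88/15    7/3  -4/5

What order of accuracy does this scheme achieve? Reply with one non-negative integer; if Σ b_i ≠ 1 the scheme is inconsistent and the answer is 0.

b = (16/3, -88/15, 7/3, -4/5)
c = (0, -1/2, -7/10, 1)
Ac = (0, 0, 14/15, -41/20)
Σ b_i: 16/3·1 + (-88/15)·1 + 7/3·1 + (-4/5)·1 = 1 ✓
b·c: (-88/15)·(-1/2) + 7/3·(-7/10) + (-4/5)·1 = 1/2 ✓
b·c²: (-88/15)·1/4 + 7/3·49/100 + (-4/5)·1 = -337/300 ≠ 1/3 ⇒ order 2.
b·Ac: 7/3·14/15 + (-4/5)·(-41/20) = 859/225 ≠ 1/6

2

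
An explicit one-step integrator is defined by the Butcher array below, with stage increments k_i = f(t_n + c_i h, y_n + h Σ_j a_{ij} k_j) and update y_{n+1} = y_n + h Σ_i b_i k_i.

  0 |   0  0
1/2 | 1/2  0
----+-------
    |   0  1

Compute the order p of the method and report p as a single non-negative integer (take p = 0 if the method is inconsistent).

2

b = (0, 1)
c = (0, 1/2)
Σ b_i: 1·1 = 1 ✓
b·c: 1·1/2 = 1/2 ✓; 2 stages ⇒ order 2.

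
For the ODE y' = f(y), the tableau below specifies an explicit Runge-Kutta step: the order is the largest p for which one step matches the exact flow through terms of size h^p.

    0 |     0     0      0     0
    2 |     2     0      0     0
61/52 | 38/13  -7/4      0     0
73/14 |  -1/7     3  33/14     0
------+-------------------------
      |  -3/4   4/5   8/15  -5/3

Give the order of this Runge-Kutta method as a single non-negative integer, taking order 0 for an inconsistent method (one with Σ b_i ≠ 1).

b = (-3/4, 4/5, 8/15, -5/3)
c = (0, 2, 61/52, 73/14)
Ac = (0, 0, -7/2, 6381/728)
Σ b_i: (-3/4)·1 + 4/5·1 + 8/15·1 + (-5/3)·1 = -13/12 ≠ 1 ⇒ order 0.

0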